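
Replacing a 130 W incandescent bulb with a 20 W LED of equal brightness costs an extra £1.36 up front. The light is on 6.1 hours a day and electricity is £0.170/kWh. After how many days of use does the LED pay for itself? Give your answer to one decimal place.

11.9 days

Power saved = 130 − 20 = 110 W
Daily energy saved = 110 W × 6.1 h = 671 Wh = 0.671 kWh
Daily savings = 0.671 × £0.170 = £0.1141
Payback = £1.36 / £0.1141 per day = 11.92 days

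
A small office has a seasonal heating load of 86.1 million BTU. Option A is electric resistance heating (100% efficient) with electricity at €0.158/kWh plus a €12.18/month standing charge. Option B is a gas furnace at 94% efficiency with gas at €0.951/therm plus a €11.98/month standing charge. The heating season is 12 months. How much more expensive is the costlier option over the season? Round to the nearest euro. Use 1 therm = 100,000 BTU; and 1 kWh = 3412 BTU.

Heat load = 86.1 × 10⁶ BTU = 86,100,000 BTU
Gas: input = 86,100,000 / 0.94 = 91,595,745 BTU = 916 therm → 916 × €0.951 = €871.08; + 12 × €11.98 standing = €1,014.84
Electric: 86,100,000 BTU / 3412 = 25,230 kWh → × €0.158 = €3,987.05; + 12 × €12.18 standing = €4,133.21
Difference = |€1,014.84 − €4,133.21| = €3,118.37 ≈ €3118

€3118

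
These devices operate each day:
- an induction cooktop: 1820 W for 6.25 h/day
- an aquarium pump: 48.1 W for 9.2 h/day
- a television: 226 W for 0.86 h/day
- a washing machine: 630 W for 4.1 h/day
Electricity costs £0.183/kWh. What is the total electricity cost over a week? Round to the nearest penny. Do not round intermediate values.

£18.70

induction cooktop: 1820 W × 6.25 h × 7 d = 79,625 Wh = 79.62 kWh
aquarium pump: 48.1 W × 9.2 h × 7 d = 3,098 Wh = 3.098 kWh
television: 226 W × 0.86 h × 7 d = 1,361 Wh = 1.361 kWh
washing machine: 630 W × 4.1 h × 7 d = 18,081 Wh = 18.08 kWh
Total energy = 79.62 + 3.098 + 1.361 + 18.08 = 102.2 kWh
Cost = 102.2 kWh × £0.183 = £18.70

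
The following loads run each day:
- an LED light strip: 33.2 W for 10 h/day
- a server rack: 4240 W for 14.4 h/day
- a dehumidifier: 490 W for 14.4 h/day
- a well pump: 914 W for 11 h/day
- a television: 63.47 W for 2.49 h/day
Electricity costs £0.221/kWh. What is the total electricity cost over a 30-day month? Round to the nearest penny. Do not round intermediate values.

LED light strip: 33.2 W × 10 h × 30 d = 9,960 Wh = 9.96 kWh
server rack: 4240 W × 14.4 h × 30 d = 1,831,680 Wh = 1,832 kWh
dehumidifier: 490 W × 14.4 h × 30 d = 211,680 Wh = 211.7 kWh
well pump: 914 W × 11 h × 30 d = 301,620 Wh = 301.6 kWh
television: 63.47 W × 2.49 h × 30 d = 4,741 Wh = 4.741 kWh
Total energy = 9.96 + 1,832 + 211.7 + 301.6 + 4.741 = 2,360 kWh
Cost = 2,360 kWh × £0.221 = £521.49

£521.49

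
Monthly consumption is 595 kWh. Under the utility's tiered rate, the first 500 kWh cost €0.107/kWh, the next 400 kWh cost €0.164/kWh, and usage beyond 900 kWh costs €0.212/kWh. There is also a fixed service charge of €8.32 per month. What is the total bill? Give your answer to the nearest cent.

€77.40

First 500 kWh × €0.107 = €53.50
Next 95 kWh × €0.164 = €15.58
Remaining tier: 0 kWh (not reached)
Energy charge = €69.08; + service €8.32 = €77.40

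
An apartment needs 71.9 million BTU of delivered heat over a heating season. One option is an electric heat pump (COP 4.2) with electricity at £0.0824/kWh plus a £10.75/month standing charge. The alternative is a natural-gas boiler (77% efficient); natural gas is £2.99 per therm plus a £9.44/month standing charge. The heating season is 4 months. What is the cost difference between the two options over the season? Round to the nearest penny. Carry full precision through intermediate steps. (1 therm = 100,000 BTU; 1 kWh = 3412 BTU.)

£2373.30

Heat load = 71.9 × 10⁶ BTU = 71,900,000 BTU
Gas: input = 71,900,000 / 0.77 = 93,376,623 BTU = 933.8 therm → 933.8 × £2.99 = £2,791.96; + 4 × £9.44 standing = £2,829.72
Heat pump: 71,900,000 BTU / 3412 = 21,070 kWh heat; / 4.2 = 5,017 kWh in → × £0.0824 = £413.43; + 4 × £10.75 standing = £456.43
Difference = |£2,829.72 − £456.43| = £2,373.30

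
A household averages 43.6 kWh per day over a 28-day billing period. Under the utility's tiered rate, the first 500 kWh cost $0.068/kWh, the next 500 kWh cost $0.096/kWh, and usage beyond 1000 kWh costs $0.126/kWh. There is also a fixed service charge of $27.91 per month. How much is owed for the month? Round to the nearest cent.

$137.73

Usage = 43.6 kWh/day × 28 days = 1220.8 kWh
First 500 kWh × $0.068 = $34.00
Next 500 kWh × $0.096 = $48.00
Remaining 220.8 kWh × $0.126 = $27.82
Energy charge = $109.82; + service $27.91 = $137.73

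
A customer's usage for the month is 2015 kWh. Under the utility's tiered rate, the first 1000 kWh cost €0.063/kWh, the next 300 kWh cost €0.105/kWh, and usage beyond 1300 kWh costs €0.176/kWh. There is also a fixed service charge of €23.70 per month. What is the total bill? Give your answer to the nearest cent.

€244.04

First 1000 kWh × €0.063 = €63.00
Next 300 kWh × €0.105 = €31.50
Remaining 715 kWh × €0.176 = €125.84
Energy charge = €220.34; + service €23.70 = €244.04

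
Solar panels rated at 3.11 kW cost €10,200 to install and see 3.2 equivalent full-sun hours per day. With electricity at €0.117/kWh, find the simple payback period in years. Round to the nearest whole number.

Daily generation = 3.11 kW × 3.2 h = 9.952 kWh
Annual generation = 9.952 × 365 = 3632.5 kWh
Annual savings = 3632.5 × €0.117 = €425.00
Payback = €10,200 / €425.00 = 24 years

24 years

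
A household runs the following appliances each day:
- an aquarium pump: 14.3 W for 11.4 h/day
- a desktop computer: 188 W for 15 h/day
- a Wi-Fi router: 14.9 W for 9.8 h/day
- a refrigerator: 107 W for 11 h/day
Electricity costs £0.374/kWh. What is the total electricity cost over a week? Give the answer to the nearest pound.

aquarium pump: 14.3 W × 11.4 h × 7 d = 1,141 Wh = 1.141 kWh
desktop computer: 188 W × 15 h × 7 d = 19,740 Wh = 19.74 kWh
Wi-Fi router: 14.9 W × 9.8 h × 7 d = 1,022 Wh = 1.022 kWh
refrigerator: 107 W × 11 h × 7 d = 8,239 Wh = 8.239 kWh
Total energy = 1.141 + 19.74 + 1.022 + 8.239 = 30.14 kWh
Cost = 30.14 kWh × £0.374 = £11.27 ≈ £11

£11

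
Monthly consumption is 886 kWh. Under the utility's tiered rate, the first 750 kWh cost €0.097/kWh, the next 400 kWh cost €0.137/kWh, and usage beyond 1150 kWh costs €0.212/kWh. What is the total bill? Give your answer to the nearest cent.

€91.38

First 750 kWh × €0.097 = €72.75
Next 136 kWh × €0.137 = €18.63
Remaining tier: 0 kWh (not reached)
Total = €91.38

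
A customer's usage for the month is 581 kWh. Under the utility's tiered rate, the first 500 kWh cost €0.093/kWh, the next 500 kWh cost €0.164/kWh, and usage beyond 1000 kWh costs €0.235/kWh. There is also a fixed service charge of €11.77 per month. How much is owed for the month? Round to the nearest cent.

€71.55

First 500 kWh × €0.093 = €46.50
Next 81 kWh × €0.164 = €13.28
Remaining tier: 0 kWh (not reached)
Energy charge = €59.78; + service €11.77 = €71.55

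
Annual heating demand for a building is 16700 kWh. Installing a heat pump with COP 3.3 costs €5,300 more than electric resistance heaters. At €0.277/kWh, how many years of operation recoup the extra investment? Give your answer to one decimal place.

1.6 years

Resistance: 16700 kWh × €0.277 = €4,625.90/yr
Heat pump: 16700 / 3.3 = 5061 kWh in → × €0.277 = €1,401.79/yr
Annual savings = €3,224.11
Payback = €5,300 / €3,224.11 = 1.64 years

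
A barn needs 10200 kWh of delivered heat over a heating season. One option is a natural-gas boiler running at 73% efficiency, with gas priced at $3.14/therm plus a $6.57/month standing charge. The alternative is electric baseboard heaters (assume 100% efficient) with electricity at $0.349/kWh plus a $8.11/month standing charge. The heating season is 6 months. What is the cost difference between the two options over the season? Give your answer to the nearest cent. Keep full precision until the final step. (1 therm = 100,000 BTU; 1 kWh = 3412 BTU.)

$2072.06

Heat load = 10200 kWh × 3412 = 34,802,400 BTU
Gas: input = 34,802,400 / 0.73 = 47,674,521 BTU = 476.7 therm → 476.7 × $3.14 = $1,496.98; + 6 × $6.57 standing = $1,536.40
Electric: 34,802,400 BTU / 3412 = 10,200 kWh → × $0.349 = $3,559.80; + 6 × $8.11 standing = $3,608.46
Difference = |$1,536.40 − $3,608.46| = $2,072.06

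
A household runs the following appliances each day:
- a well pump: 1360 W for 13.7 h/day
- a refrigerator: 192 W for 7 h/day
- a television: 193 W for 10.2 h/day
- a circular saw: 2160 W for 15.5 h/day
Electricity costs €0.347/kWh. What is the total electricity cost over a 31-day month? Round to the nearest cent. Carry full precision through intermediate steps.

well pump: 1360 W × 13.7 h × 31 d = 577,592 Wh = 577.6 kWh
refrigerator: 192 W × 7 h × 31 d = 41,664 Wh = 41.66 kWh
television: 193 W × 10.2 h × 31 d = 61,027 Wh = 61.03 kWh
circular saw: 2160 W × 15.5 h × 31 d = 1,037,880 Wh = 1,038 kWh
Total energy = 577.6 + 41.66 + 61.03 + 1,038 = 1,718 kWh
Cost = 1,718 kWh × €0.347 = €596.20

€596.20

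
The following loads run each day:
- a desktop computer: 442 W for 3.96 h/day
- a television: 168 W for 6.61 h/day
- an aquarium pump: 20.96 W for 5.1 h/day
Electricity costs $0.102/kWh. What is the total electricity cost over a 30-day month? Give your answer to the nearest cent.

$9.08

desktop computer: 442 W × 3.96 h × 30 d = 52,510 Wh = 52.51 kWh
television: 168 W × 6.61 h × 30 d = 33,314 Wh = 33.31 kWh
aquarium pump: 20.96 W × 5.1 h × 30 d = 3,207 Wh = 3.207 kWh
Total energy = 52.51 + 33.31 + 3.207 = 89.03 kWh
Cost = 89.03 kWh × $0.102 = $9.08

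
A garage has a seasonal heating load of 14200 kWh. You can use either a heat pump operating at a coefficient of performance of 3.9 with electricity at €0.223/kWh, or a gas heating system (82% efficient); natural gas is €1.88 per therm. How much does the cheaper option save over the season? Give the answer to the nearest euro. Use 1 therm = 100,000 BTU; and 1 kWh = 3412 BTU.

Heat load = 14200 kWh × 3412 = 48,450,400 BTU
Gas: input = 48,450,400 / 0.82 = 59,085,854 BTU = 590.9 therm → 590.9 × €1.88 = €1,110.81
Heat pump: 48,450,400 BTU / 3412 = 14,200 kWh heat; / 3.9 = 3,641 kWh in → × €0.223 = €811.95
Difference = |€1,110.81 − €811.95| = €298.87 ≈ €299

€299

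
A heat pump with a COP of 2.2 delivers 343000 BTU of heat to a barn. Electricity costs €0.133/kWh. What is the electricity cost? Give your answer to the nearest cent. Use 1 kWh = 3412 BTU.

Heat delivered = 343,000 BTU / 3412 = 100.5 kWh
Electrical input = 100.5 kWh / 2.2 = 45.69 kWh
Cost = 45.69 × €0.133/kWh = €6.08

€6.08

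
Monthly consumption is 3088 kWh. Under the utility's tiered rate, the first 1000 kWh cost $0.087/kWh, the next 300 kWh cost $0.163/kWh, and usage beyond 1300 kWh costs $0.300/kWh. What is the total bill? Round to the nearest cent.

First 1000 kWh × $0.087 = $87.00
Next 300 kWh × $0.163 = $48.90
Remaining 1788 kWh × $0.300 = $536.40
Total = $672.30

$672.30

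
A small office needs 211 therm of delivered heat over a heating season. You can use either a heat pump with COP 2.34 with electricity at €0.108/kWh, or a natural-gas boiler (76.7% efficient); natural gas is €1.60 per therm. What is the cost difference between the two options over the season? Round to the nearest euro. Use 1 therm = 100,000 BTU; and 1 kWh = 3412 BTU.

€155

Heat load = 211 therm × 100,000 = 21,100,000 BTU
Gas: input = 21,100,000 / 0.767 = 27,509,778 BTU = 275.1 therm → 275.1 × €1.60 = €440.16
Heat pump: 21,100,000 BTU / 3412 = 6,184 kWh heat; / 2.34 = 2,643 kWh in → × €0.108 = €285.42
Difference = |€440.16 − €285.42| = €154.74 ≈ €155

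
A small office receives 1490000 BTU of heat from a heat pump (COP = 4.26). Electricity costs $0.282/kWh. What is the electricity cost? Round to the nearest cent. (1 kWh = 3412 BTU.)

$28.91

Heat delivered = 1,490,000 BTU / 3412 = 436.7 kWh
Electrical input = 436.7 kWh / 4.26 = 102.5 kWh
Cost = 102.5 × $0.282/kWh = $28.91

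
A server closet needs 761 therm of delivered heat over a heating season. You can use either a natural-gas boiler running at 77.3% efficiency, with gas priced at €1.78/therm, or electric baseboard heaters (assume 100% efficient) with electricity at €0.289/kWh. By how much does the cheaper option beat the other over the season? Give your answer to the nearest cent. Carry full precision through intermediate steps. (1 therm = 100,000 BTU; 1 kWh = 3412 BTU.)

€4693.38

Heat load = 761 therm × 100,000 = 76,100,000 BTU
Gas: input = 76,100,000 / 0.773 = 98,447,607 BTU = 984.5 therm → 984.5 × €1.78 = €1,752.37
Electric: 76,100,000 BTU / 3412 = 22,300 kWh → × €0.289 = €6,445.75
Difference = |€1,752.37 − €6,445.75| = €4,693.38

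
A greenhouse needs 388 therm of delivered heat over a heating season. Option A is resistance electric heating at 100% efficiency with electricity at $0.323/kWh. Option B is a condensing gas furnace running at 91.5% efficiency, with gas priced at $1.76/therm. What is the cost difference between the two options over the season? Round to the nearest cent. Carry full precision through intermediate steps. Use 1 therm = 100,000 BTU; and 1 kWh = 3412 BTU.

$2926.72

Heat load = 388 therm × 100,000 = 38,800,000 BTU
Gas: input = 38,800,000 / 0.915 = 42,404,372 BTU = 424 therm → 424 × $1.76 = $746.32
Electric: 38,800,000 BTU / 3412 = 11,370 kWh → × $0.323 = $3,673.04
Difference = |$746.32 − $3,673.04| = $2,926.72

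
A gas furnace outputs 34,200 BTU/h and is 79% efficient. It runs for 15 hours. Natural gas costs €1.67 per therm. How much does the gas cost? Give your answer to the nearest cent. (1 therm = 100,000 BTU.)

Heat delivered = 34,200 BTU/h × 15 h = 513,000 BTU
Gas input = 513,000 / 0.79 = 649,367 BTU
= 649,367 / 100,000 = 6.494 therm
Cost = 6.494 × €1.67/therm = €10.84

€10.84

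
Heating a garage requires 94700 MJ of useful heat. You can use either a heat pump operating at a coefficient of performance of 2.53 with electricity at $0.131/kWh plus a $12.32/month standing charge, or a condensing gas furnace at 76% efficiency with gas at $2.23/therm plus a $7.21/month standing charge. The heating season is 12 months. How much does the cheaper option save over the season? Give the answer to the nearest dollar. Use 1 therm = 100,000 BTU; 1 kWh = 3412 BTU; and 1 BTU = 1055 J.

Heat load = 94700 MJ = 94,700,000,000 J / 1055 = 89,763,033 BTU
Gas: input = 89,763,033 / 0.76 = 118,109,254 BTU = 1,181 therm → 1,181 × $2.23 = $2,633.84; + 12 × $7.21 standing = $2,720.36
Heat pump: 89,763,033 BTU / 3412 = 26,310 kWh heat; / 2.53 = 10,400 kWh in → × $0.131 = $1,362.19; + 12 × $12.32 standing = $1,510.03
Difference = |$2,720.36 − $1,510.03| = $1,210.32 ≈ $1210

$1210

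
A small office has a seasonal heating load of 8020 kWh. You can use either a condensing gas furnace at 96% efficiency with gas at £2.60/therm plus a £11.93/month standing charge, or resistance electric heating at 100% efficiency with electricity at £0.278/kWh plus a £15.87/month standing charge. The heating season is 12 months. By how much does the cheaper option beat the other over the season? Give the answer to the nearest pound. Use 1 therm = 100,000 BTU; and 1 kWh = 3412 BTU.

Heat load = 8020 kWh × 3412 = 27,364,240 BTU
Gas: input = 27,364,240 / 0.96 = 28,504,417 BTU = 285 therm → 285 × £2.60 = £741.11; + 12 × £11.93 standing = £884.27
Electric: 27,364,240 BTU / 3412 = 8,020 kWh → × £0.278 = £2,229.56; + 12 × £15.87 standing = £2,420.00
Difference = |£884.27 − £2,420.00| = £1,535.73 ≈ £1536

£1536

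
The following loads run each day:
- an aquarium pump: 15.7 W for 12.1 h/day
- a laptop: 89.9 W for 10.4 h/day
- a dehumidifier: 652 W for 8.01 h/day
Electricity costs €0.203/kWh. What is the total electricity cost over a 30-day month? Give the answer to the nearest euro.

aquarium pump: 15.7 W × 12.1 h × 30 d = 5,699 Wh = 5.699 kWh
laptop: 89.9 W × 10.4 h × 30 d = 28,049 Wh = 28.05 kWh
dehumidifier: 652 W × 8.01 h × 30 d = 156,676 Wh = 156.7 kWh
Total energy = 5.699 + 28.05 + 156.7 = 190.4 kWh
Cost = 190.4 kWh × €0.203 = €38.66 ≈ €39

€39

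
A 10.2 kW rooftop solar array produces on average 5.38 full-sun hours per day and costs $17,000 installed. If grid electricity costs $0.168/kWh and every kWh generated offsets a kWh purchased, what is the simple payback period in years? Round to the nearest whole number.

Daily generation = 10.2 kW × 5.38 h = 54.88 kWh
Annual generation = 54.88 × 365 = 20030 kWh
Annual savings = 20030 × $0.168 = $3,365.00
Payback = $17,000 / $3,365.00 = 5.05 years

5 years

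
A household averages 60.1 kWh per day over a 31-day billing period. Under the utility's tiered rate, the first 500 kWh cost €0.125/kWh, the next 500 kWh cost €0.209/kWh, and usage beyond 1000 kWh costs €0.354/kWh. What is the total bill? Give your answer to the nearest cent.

€472.54

Usage = 60.1 kWh/day × 31 days = 1863.1 kWh
First 500 kWh × €0.125 = €62.50
Next 500 kWh × €0.209 = €104.50
Remaining 863.1 kWh × €0.354 = €305.54
Total = €472.54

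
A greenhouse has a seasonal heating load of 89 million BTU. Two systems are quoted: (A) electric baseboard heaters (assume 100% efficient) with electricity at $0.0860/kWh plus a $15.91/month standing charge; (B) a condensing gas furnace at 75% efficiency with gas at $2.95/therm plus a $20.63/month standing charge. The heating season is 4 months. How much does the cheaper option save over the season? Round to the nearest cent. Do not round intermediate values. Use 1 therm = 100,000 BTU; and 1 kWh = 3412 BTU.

$1276.29

Heat load = 89 × 10⁶ BTU = 89,000,000 BTU
Gas: input = 89,000,000 / 0.75 = 118,666,667 BTU = 1,187 therm → 1,187 × $2.95 = $3,500.67; + 4 × $20.63 standing = $3,583.19
Electric: 89,000,000 BTU / 3412 = 26,080 kWh → × $0.0860 = $2,243.26; + 4 × $15.91 standing = $2,306.90
Difference = |$3,583.19 − $2,306.90| = $1,276.29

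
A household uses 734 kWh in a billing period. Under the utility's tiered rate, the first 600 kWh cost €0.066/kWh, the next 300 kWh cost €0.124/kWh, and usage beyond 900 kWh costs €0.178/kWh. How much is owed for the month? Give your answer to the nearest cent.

€56.22

First 600 kWh × €0.066 = €39.60
Next 134 kWh × €0.124 = €16.62
Remaining tier: 0 kWh (not reached)
Total = €56.22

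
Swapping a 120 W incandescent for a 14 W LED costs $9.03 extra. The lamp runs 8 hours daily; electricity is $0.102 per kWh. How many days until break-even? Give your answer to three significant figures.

Power saved = 120 − 14 = 106 W
Daily energy saved = 106 W × 8 h = 848 Wh = 0.848 kWh
Daily savings = 0.848 × $0.102 = $0.0865
Payback = $9.03 / $0.0865 per day = 104.4 days

104 days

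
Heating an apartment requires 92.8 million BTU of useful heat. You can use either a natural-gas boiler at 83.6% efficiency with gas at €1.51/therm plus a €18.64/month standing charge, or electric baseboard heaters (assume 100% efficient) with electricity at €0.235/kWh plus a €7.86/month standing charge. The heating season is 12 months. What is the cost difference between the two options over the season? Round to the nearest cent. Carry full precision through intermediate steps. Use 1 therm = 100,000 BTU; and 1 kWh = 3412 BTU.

€4586.03

Heat load = 92.8 × 10⁶ BTU = 92,800,000 BTU
Gas: input = 92,800,000 / 0.836 = 111,004,785 BTU = 1,110 therm → 1,110 × €1.51 = €1,676.17; + 12 × €18.64 standing = €1,899.85
Electric: 92,800,000 BTU / 3412 = 27,200 kWh → × €0.235 = €6,391.56; + 12 × €7.86 standing = €6,485.88
Difference = |€1,899.85 − €6,485.88| = €4,586.03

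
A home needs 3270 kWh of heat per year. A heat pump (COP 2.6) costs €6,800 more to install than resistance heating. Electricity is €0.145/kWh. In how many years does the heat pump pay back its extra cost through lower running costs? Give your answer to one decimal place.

Resistance: 3270 kWh × €0.145 = €474.15/yr
Heat pump: 3270 / 2.6 = 1258 kWh in → × €0.145 = €182.37/yr
Annual savings = €291.78
Payback = €6,800 / €291.78 = 23.3 years

23.3 years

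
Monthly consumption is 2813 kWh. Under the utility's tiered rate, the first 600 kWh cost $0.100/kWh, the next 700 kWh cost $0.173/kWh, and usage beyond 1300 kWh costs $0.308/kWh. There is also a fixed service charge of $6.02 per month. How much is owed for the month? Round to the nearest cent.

First 600 kWh × $0.100 = $60.00
Next 700 kWh × $0.173 = $121.10
Remaining 1513 kWh × $0.308 = $466.00
Energy charge = $647.10; + service $6.02 = $653.12

$653.12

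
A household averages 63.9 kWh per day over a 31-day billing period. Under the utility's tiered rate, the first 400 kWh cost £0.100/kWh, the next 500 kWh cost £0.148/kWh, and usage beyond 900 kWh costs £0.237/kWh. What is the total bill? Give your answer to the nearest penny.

£370.17

Usage = 63.9 kWh/day × 31 days = 1980.9 kWh
First 400 kWh × £0.100 = £40.00
Next 500 kWh × £0.148 = £74.00
Remaining 1080.9 kWh × £0.237 = £256.17
Total = £370.17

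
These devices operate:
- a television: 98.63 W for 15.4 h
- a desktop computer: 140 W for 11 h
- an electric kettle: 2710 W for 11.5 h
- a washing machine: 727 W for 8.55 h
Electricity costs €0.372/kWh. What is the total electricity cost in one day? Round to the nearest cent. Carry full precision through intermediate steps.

television: 98.63 W × 15.4 h = 1,519 Wh = 1.519 kWh
desktop computer: 140 W × 11 h = 1,540 Wh = 1.54 kWh
electric kettle: 2710 W × 11.5 h = 31,165 Wh = 31.16 kWh
washing machine: 727 W × 8.55 h = 6,216 Wh = 6.216 kWh
Total energy = 1.519 + 1.54 + 31.16 + 6.216 = 40.44 kWh
Cost = 40.44 kWh × €0.372 = €15.04

€15.04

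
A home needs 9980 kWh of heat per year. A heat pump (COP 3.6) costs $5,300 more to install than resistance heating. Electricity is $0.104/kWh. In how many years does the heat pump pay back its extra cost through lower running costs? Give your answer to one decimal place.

Resistance: 9980 kWh × $0.104 = $1,037.92/yr
Heat pump: 9980 / 3.6 = 2772 kWh in → × $0.104 = $288.31/yr
Annual savings = $749.61
Payback = $5,300 / $749.61 = 7.07 years

7.1 years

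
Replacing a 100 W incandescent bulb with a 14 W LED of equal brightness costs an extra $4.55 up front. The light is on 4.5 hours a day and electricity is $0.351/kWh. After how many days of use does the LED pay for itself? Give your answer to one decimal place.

Power saved = 100 − 14 = 86 W
Daily energy saved = 86 W × 4.5 h = 387 Wh = 0.387 kWh
Daily savings = 0.387 × $0.351 = $0.1358
Payback = $4.55 / $0.1358 per day = 33.5 days

33.5 days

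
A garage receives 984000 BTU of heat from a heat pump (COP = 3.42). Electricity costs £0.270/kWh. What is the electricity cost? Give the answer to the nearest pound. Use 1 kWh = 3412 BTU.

Heat delivered = 984,000 BTU / 3412 = 288.4 kWh
Electrical input = 288.4 kWh / 3.42 = 84.33 kWh
Cost = 84.33 × £0.270/kWh = £22.77 ≈ £23

£23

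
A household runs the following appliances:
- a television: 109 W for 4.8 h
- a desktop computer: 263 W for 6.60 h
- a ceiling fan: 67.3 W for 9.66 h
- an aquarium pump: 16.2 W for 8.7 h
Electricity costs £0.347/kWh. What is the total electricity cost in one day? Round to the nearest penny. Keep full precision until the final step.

television: 109 W × 4.8 h = 523 Wh = 0.5232 kWh
desktop computer: 263 W × 6.60 h = 1,736 Wh = 1.736 kWh
ceiling fan: 67.3 W × 9.66 h = 650 Wh = 0.6501 kWh
aquarium pump: 16.2 W × 8.7 h = 141 Wh = 0.1409 kWh
Total energy = 0.5232 + 1.736 + 0.6501 + 0.1409 = 3.05 kWh
Cost = 3.05 kWh × £0.347 = £1.06

£1.06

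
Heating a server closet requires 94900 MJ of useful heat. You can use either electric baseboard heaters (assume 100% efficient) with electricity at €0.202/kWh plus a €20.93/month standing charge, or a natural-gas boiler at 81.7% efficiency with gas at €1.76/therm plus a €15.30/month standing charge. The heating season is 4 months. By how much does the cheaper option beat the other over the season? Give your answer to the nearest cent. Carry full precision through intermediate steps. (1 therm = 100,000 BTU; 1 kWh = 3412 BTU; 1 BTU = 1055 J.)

€3410.19

Heat load = 94900 MJ = 94,900,000,000 J / 1055 = 89,952,607 BTU
Gas: input = 89,952,607 / 0.817 = 110,101,110 BTU = 1,101 therm → 1,101 × €1.76 = €1,937.78; + 4 × €15.30 standing = €1,998.98
Electric: 89,952,607 BTU / 3412 = 26,360 kWh → × €0.202 = €5,325.45; + 4 × €20.93 standing = €5,409.17
Difference = |€1,998.98 − €5,409.17| = €3,410.19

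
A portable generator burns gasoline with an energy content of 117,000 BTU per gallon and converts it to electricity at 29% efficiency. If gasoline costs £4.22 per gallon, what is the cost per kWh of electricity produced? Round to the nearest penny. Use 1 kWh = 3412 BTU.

£0.42

Electrical output per gallon = 117,000 BTU × 0.29 / 3412 BTU/kWh = 9.944 kWh
Cost per kWh = £4.22 / 9.944 kWh = £0.424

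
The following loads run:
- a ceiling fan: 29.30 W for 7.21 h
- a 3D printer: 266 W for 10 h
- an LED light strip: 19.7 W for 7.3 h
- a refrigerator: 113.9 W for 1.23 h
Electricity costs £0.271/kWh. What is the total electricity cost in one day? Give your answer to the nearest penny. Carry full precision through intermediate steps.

£0.86

ceiling fan: 29.30 W × 7.21 h = 211 Wh = 0.2113 kWh
3D printer: 266 W × 10 h = 2,660 Wh = 2.66 kWh
LED light strip: 19.7 W × 7.3 h = 144 Wh = 0.1438 kWh
refrigerator: 113.9 W × 1.23 h = 140 Wh = 0.1401 kWh
Total energy = 0.2113 + 2.66 + 0.1438 + 0.1401 = 3.155 kWh
Cost = 3.155 kWh × £0.271 = £0.86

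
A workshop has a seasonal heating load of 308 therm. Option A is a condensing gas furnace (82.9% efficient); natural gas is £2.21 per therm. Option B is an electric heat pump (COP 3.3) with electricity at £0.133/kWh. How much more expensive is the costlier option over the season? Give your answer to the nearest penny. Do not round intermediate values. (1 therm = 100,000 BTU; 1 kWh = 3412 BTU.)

£457.27

Heat load = 308 therm × 100,000 = 30,800,000 BTU
Gas: input = 30,800,000 / 0.829 = 37,153,197 BTU = 371.5 therm → 371.5 × £2.21 = £821.09
Heat pump: 30,800,000 BTU / 3412 = 9,027 kWh heat; / 3.3 = 2,735 kWh in → × £0.133 = £363.81
Difference = |£821.09 − £363.81| = £457.27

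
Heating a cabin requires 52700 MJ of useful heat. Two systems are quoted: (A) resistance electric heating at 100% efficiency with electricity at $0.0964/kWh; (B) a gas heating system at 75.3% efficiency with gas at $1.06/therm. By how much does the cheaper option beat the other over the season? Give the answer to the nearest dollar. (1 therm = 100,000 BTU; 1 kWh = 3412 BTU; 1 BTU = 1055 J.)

Heat load = 52700 MJ = 52,700,000,000 J / 1055 = 49,952,607 BTU
Gas: input = 49,952,607 / 0.753 = 66,338,123 BTU = 663.4 therm → 663.4 × $1.06 = $703.18
Electric: 49,952,607 BTU / 3412 = 14,640 kWh → × $0.0964 = $1,411.32
Difference = |$703.18 − $1,411.32| = $708.14 ≈ $708

$708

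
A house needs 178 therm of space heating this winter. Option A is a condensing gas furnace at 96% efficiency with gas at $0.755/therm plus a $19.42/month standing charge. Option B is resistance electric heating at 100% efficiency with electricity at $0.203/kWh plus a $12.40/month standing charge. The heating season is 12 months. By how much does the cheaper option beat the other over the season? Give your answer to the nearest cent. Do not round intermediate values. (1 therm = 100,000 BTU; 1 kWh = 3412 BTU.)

Heat load = 178 therm × 100,000 = 17,800,000 BTU
Gas: input = 17,800,000 / 0.96 = 18,541,667 BTU = 185.4 therm → 185.4 × $0.755 = $139.99; + 12 × $19.42 standing = $373.03
Electric: 17,800,000 BTU / 3412 = 5,217 kWh → × $0.203 = $1,059.03; + 12 × $12.40 standing = $1,207.83
Difference = |$373.03 − $1,207.83| = $834.80

$834.80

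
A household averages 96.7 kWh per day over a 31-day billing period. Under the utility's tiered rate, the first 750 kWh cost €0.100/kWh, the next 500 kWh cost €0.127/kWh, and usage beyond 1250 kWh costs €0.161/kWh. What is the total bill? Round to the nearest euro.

Usage = 96.7 kWh/day × 31 days = 2997.7 kWh
First 750 kWh × €0.100 = €75.00
Next 500 kWh × €0.127 = €63.50
Remaining 1747.7 kWh × €0.161 = €281.38
Total = €419.88 ≈ €420

€420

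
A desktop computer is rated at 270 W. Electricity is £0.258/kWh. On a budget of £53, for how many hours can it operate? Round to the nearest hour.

Energy budget = £53 / £0.258 per kWh = 205.4 kWh = 205,426 Wh
Runtime = 205,426 Wh / 270 W = 760.8 h

761 h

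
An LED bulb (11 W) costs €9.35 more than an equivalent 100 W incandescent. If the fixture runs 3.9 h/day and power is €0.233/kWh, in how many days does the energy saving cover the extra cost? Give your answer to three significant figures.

116 days

Power saved = 100 − 11 = 89 W
Daily energy saved = 89 W × 3.9 h = 347.1 Wh = 0.3471 kWh
Daily savings = 0.3471 × €0.233 = €0.0809
Payback = €9.35 / €0.0809 per day = 115.6 days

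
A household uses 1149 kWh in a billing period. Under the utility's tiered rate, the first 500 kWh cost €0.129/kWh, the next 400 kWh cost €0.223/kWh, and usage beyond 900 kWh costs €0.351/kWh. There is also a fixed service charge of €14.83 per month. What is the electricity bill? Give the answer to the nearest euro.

€256

First 500 kWh × €0.129 = €64.50
Next 400 kWh × €0.223 = €89.20
Remaining 249 kWh × €0.351 = €87.40
Energy charge = €241.10; + service €14.83 = €255.93 ≈ €256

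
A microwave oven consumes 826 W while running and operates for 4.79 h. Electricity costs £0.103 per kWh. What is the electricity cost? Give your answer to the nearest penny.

£0.41

Energy = 826 W × 4.79 h = 3,957 Wh = 3.957 kWh
Cost = 3.957 kWh × £0.103/kWh = £0.41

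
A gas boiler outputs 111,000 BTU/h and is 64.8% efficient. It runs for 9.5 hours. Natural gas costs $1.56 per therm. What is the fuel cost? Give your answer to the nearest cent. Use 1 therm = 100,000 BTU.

$25.39

Heat delivered = 111,000 BTU/h × 9.5 h = 1,054,500 BTU
Gas input = 1,054,500 / 0.648 = 1,627,315 BTU
= 1,627,315 / 100,000 = 16.27 therm
Cost = 16.27 × $1.56/therm = $25.39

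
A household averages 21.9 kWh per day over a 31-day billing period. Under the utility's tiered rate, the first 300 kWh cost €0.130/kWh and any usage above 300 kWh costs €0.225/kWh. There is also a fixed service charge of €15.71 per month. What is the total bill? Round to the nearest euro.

Usage = 21.9 kWh/day × 31 days = 678.9 kWh
First 300 kWh × €0.130 = €39.00
Remaining 378.9 kWh × €0.225 = €85.25
Energy charge = €124.25; + service €15.71 = €139.96 ≈ €140

€140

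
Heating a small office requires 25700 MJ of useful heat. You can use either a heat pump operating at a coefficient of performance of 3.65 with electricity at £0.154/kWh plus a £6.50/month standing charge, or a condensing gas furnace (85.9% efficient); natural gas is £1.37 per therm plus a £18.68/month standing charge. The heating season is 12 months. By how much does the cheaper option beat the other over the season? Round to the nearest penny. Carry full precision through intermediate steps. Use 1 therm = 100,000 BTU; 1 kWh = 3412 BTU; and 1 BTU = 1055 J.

Heat load = 25700 MJ = 25,700,000,000 J / 1055 = 24,360,190 BTU
Gas: input = 24,360,190 / 0.859 = 28,358,777 BTU = 283.6 therm → 283.6 × £1.37 = £388.52; + 12 × £18.68 standing = £612.68
Heat pump: 24,360,190 BTU / 3412 = 7,140 kWh heat; / 3.65 = 1,956 kWh in → × £0.154 = £301.23; + 12 × £6.50 standing = £379.23
Difference = |£612.68 − £379.23| = £233.44

£233.44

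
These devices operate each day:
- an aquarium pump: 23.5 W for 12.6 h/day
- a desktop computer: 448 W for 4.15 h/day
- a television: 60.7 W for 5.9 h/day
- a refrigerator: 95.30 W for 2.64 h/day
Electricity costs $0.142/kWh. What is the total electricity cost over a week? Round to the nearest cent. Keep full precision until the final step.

$2.75

aquarium pump: 23.5 W × 12.6 h × 7 d = 2,073 Wh = 2.073 kWh
desktop computer: 448 W × 4.15 h × 7 d = 13,014 Wh = 13.01 kWh
television: 60.7 W × 5.9 h × 7 d = 2,507 Wh = 2.507 kWh
refrigerator: 95.30 W × 2.64 h × 7 d = 1,761 Wh = 1.761 kWh
Total energy = 2.073 + 13.01 + 2.507 + 1.761 = 19.36 kWh
Cost = 19.36 kWh × $0.142 = $2.75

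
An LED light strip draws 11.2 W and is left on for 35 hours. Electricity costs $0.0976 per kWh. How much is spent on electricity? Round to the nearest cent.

$0.04

Energy = 11.2 W × 35 h = 392 Wh = 0.392 kWh
Cost = 0.392 kWh × $0.0976/kWh = $0.04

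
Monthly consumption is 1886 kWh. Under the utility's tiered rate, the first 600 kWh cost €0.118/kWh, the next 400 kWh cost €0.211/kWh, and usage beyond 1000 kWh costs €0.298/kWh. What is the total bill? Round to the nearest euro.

€419

First 600 kWh × €0.118 = €70.80
Next 400 kWh × €0.211 = €84.40
Remaining 886 kWh × €0.298 = €264.03
Total = €419.23 ≈ €419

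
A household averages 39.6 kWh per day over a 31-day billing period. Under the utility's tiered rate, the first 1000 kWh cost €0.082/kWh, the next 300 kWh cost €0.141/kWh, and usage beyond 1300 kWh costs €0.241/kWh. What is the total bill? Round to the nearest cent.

€114.09

Usage = 39.6 kWh/day × 31 days = 1227.6 kWh
First 1000 kWh × €0.082 = €82.00
Next 227.6 kWh × €0.141 = €32.09
Remaining tier: 0 kWh (not reached)
Total = €114.09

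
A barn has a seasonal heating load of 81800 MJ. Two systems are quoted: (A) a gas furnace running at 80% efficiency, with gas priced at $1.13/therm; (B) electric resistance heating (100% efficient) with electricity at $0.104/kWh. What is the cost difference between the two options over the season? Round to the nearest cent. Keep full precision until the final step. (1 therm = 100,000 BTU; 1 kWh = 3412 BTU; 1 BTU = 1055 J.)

Heat load = 81800 MJ = 81,800,000,000 J / 1055 = 77,535,545 BTU
Gas: input = 77,535,545 / 0.80 = 96,919,431 BTU = 969.2 therm → 969.2 × $1.13 = $1,095.19
Electric: 77,535,545 BTU / 3412 = 22,720 kWh → × $0.104 = $2,363.33
Difference = |$1,095.19 − $2,363.33| = $1,268.14

$1268.14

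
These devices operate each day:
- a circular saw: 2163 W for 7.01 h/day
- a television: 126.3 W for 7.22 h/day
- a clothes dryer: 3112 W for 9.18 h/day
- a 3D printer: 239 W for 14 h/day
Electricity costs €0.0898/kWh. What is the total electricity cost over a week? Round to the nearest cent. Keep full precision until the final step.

€30.17

circular saw: 2163 W × 7.01 h × 7 d = 106,138 Wh = 106.1 kWh
television: 126.3 W × 7.22 h × 7 d = 6,383 Wh = 6.383 kWh
clothes dryer: 3112 W × 9.18 h × 7 d = 199,977 Wh = 200 kWh
3D printer: 239 W × 14 h × 7 d = 23,422 Wh = 23.42 kWh
Total energy = 106.1 + 6.383 + 200 + 23.42 = 335.9 kWh
Cost = 335.9 kWh × €0.0898 = €30.17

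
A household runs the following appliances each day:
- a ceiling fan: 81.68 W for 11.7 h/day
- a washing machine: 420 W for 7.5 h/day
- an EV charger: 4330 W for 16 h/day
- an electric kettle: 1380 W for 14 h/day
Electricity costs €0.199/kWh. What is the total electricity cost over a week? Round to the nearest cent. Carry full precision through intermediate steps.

ceiling fan: 81.68 W × 11.7 h × 7 d = 6,690 Wh = 6.69 kWh
washing machine: 420 W × 7.5 h × 7 d = 22,050 Wh = 22.05 kWh
EV charger: 4330 W × 16 h × 7 d = 484,960 Wh = 485 kWh
electric kettle: 1380 W × 14 h × 7 d = 135,240 Wh = 135.2 kWh
Total energy = 6.69 + 22.05 + 485 + 135.2 = 648.9 kWh
Cost = 648.9 kWh × €0.199 = €129.14

€129.14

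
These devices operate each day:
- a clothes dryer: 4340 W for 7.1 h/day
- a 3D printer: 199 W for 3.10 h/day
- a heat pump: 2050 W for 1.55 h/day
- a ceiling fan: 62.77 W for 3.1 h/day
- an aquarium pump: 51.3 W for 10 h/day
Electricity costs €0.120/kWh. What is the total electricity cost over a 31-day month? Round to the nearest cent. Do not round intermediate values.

clothes dryer: 4340 W × 7.1 h × 31 d = 955,234 Wh = 955.2 kWh
3D printer: 199 W × 3.10 h × 31 d = 19,124 Wh = 19.12 kWh
heat pump: 2050 W × 1.55 h × 31 d = 98,502 Wh = 98.5 kWh
ceiling fan: 62.77 W × 3.1 h × 31 d = 6,032 Wh = 6.032 kWh
aquarium pump: 51.3 W × 10 h × 31 d = 15,903 Wh = 15.9 kWh
Total energy = 955.2 + 19.12 + 98.5 + 6.032 + 15.9 = 1,095 kWh
Cost = 1,095 kWh × €0.120 = €131.38

€131.38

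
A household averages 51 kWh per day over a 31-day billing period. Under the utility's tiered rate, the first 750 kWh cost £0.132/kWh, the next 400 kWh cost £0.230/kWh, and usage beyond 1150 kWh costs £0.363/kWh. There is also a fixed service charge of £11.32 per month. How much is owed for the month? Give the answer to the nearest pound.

Usage = 51 kWh/day × 31 days = 1581 kWh
First 750 kWh × £0.132 = £99.00
Next 400 kWh × £0.230 = £92.00
Remaining 431 kWh × £0.363 = £156.45
Energy charge = £347.45; + service £11.32 = £358.77 ≈ £359

£359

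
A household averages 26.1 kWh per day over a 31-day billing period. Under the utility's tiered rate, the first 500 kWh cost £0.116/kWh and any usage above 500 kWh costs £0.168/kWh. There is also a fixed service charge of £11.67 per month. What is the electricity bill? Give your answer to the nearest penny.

£121.60

Usage = 26.1 kWh/day × 31 days = 809.1 kWh
First 500 kWh × £0.116 = £58.00
Remaining 309.1 kWh × £0.168 = £51.93
Energy charge = £109.93; + service £11.67 = £121.60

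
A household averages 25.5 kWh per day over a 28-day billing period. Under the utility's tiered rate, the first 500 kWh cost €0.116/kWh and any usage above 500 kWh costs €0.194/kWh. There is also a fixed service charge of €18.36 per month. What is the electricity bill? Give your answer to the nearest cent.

Usage = 25.5 kWh/day × 28 days = 714 kWh
First 500 kWh × €0.116 = €58.00
Remaining 214 kWh × €0.194 = €41.52
Energy charge = €99.52; + service €18.36 = €117.88

€117.88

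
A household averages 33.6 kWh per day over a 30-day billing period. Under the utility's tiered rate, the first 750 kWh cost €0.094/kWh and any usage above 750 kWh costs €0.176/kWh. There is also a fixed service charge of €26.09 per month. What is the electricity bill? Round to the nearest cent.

Usage = 33.6 kWh/day × 30 days = 1008 kWh
First 750 kWh × €0.094 = €70.50
Remaining 258 kWh × €0.176 = €45.41
Energy charge = €115.91; + service €26.09 = €142.00

€142.00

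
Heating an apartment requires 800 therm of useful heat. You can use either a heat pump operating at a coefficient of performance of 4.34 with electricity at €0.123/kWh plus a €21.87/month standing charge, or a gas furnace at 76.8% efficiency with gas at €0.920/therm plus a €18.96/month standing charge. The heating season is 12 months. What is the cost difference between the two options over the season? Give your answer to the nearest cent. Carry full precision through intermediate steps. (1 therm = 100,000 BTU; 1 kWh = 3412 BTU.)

Heat load = 800 therm × 100,000 = 80,000,000 BTU
Gas: input = 80,000,000 / 0.768 = 104,166,667 BTU = 1,042 therm → 1,042 × €0.920 = €958.33; + 12 × €18.96 standing = €1,185.85
Heat pump: 80,000,000 BTU / 3412 = 23,450 kWh heat; / 4.34 = 5,402 kWh in → × €0.123 = €664.50; + 12 × €21.87 standing = €926.94
Difference = |€1,185.85 − €926.94| = €258.91

€258.91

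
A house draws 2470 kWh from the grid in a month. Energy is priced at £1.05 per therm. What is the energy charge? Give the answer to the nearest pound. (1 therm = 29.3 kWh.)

£89

2470 kWh × (0.03413 therm/kWh) = 84.3 therm
Cost = 84.3 therm × £1.05/therm = £88.52 ≈ £89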